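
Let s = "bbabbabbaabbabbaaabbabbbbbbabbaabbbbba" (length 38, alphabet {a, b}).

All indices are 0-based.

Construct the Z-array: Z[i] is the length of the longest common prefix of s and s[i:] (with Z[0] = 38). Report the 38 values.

Z[0]=38
i=1: fresh scan; Z[1]=1 extend→box=[1,2)
i=2: fresh scan; Z[2]=0
i=3: fresh scan; Z[3]=6 extend→box=[3,9)
i=4: min(r-i=5, Z[1]=1)=1; Z[4]=1
i=5: min(r-i=4, Z[2]=0)=0; Z[5]=0
i=6: min(r-i=3, Z[3]=6)=3; Z[6]=3
i=7: min(r-i=2, Z[4]=1)=1; Z[7]=1
i=8: min(r-i=1, Z[5]=0)=0; Z[8]=0
i=9: fresh scan; Z[9]=0
i=10: fresh scan; Z[10]=6 extend→box=[10,16)
i=11: min(r-i=5, Z[1]=1)=1; Z[11]=1
i=12: min(r-i=4, Z[2]=0)=0; Z[12]=0
i=13: min(r-i=3, Z[3]=6)=3; Z[13]=3
i=14: min(r-i=2, Z[4]=1)=1; Z[14]=1
i=15: min(r-i=1, Z[5]=0)=0; Z[15]=0
i=16: fresh scan; Z[16]=0
i=17: fresh scan; Z[17]=0
i=18: fresh scan; Z[18]=5 extend→box=[18,23)
i=19: min(r-i=4, Z[1]=1)=1; Z[19]=1
i=20: min(r-i=3, Z[2]=0)=0; Z[20]=0
i=21: min(r-i=2, Z[3]=6)=2; Z[21]=2
i=22: min(r-i=1, Z[4]=1)=1; Z[22]=2 extend→box=[22,24)
i=23: min(r-i=1, Z[1]=1)=1; Z[23]=2 extend→box=[23,25)
i=24: min(r-i=1, Z[1]=1)=1; Z[24]=2 extend→box=[24,26)
i=25: min(r-i=1, Z[1]=1)=1; Z[25]=6 extend→box=[25,31)
i=26: min(r-i=5, Z[1]=1)=1; Z[26]=1
i=27: min(r-i=4, Z[2]=0)=0; Z[27]=0
i=28: min(r-i=3, Z[3]=6)=3; Z[28]=3
i=29: min(r-i=2, Z[4]=1)=1; Z[29]=1
i=30: min(r-i=1, Z[5]=0)=0; Z[30]=0
i=31: fresh scan; Z[31]=0
i=32: fresh scan; Z[32]=2 extend→box=[32,34)
i=33: min(r-i=1, Z[1]=1)=1; Z[33]=2 extend→box=[33,35)
i=34: min(r-i=1, Z[1]=1)=1; Z[34]=2 extend→box=[34,36)
i=35: min(r-i=1, Z[1]=1)=1; Z[35]=3 extend→box=[35,38)
i=36: min(r-i=2, Z[1]=1)=1; Z[36]=1
i=37: min(r-i=1, Z[2]=0)=0; Z[37]=0

[38, 1, 0, 6, 1, 0, 3, 1, 0, 0, 6, 1, 0, 3, 1, 0, 0, 0, 5, 1, 0, 2, 2, 2, 2, 6, 1, 0, 3, 1, 0, 0, 2, 2, 2, 3, 1, 0]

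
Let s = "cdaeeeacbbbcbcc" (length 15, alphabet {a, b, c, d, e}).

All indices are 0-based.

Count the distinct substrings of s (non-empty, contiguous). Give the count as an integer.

106

rank | idx | suffix
   0 |   6 | acbbbcbcc
   1 |   2 | aeeeacbbbcbcc
   2 |   8 | bbbcbcc
   3 |   9 | bbcbcc
   4 |  10 | bcbcc
   5 |  12 | bcc
   6 |  14 | c
   7 |   7 | cbbbcbcc
   8 |  11 | cbcc
   9 |  13 | cc
  10 |   0 | cdaeeeacbbbcbcc
  11 |   1 | daeeeacbbbcbcc
  12 |   5 | eacbbbcbcc
  13 |   4 | eeacbbbcbcc
  14 |   3 | eeeacbbbcbcc

SA = [6, 2, 8, 9, 10, 12, 14, 7, 11, 13, 0, 1, 5, 4, 3]
[i] adj suffixes → lcp
  [1] 6/2 → 1 ('a')
  [2] 2/8 → 0 ('')
  [3] 8/9 → 2 ('bb')
  [4] 9/10 → 1 ('b')
  [5] 10/12 → 2 ('bc')
  [6] 12/14 → 0 ('')
  [7] 14/7 → 1 ('c')
  [8] 7/11 → 2 ('cb')
  [9] 11/13 → 1 ('c')
  [10] 13/0 → 1 ('c')
  [11] 0/1 → 0 ('')
  [12] 1/5 → 0 ('')
  [13] 5/4 → 1 ('e')
  [14] 4/3 → 2 ('ee')

n(n+1)/2 = 15·16/2 = 120
Σ LCP = 0 + 1 + 0 + 2 + 1 + 2 + 0 + 1 + 2 + 1 + 1 + 0 + 0 + 1 + 2 = 14
distinct = 120 − 14 = 106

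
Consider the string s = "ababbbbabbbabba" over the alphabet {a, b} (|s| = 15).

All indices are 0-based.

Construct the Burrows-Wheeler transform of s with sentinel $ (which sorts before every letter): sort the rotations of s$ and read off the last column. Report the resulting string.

rank  rotation          last
    0  $ababbbbabbbabba  a
    1  a$ababbbbabbbabb  b
    2  ababbbbabbbabba$  $
    3  abba$ababbbbabbb  b
    4  abbbabba$ababbbb  b
    5  abbbbabbbabba$ab  b
    6  ba$ababbbbabbbab  b
    7  babba$ababbbbabb  b
    8  babbbabba$ababbb  b
    9  babbbbabbbabba$a  a
   10  bba$ababbbbabbba  a
   11  bbabba$ababbbbab  b
   12  bbabbbabba$ababb  b
   13  bbbabba$ababbbba  a
   14  bbbabbbabba$abab  b
   15  bbbbabbbabba$aba  a

ab$bbbbbbaabbaba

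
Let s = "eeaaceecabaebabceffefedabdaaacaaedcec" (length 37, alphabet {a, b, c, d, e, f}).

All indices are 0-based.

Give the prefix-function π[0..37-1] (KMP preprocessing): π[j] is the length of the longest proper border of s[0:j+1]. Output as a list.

π[0] = 0
j=1 s[j]='e': π[1]=1 (border 'e')
j=2 s[j]='a': k: 1→0; π[2]=0 (border '')
j=3 s[j]='a': π[3]=0 (border '')
j=4 s[j]='c': π[4]=0 (border '')
j=5 s[j]='e': π[5]=1 (border 'e')
j=6 s[j]='e': π[6]=2 (border 'ee')
j=7 s[j]='c': k: 2→1→0; π[7]=0 (border '')
j=8 s[j]='a': π[8]=0 (border '')
j=9 s[j]='b': π[9]=0 (border '')
j=10 s[j]='a': π[10]=0 (border '')
j=11 s[j]='e': π[11]=1 (border 'e')
j=12 s[j]='b': k: 1→0; π[12]=0 (border '')
j=13 s[j]='a': π[13]=0 (border '')
j=14 s[j]='b': π[14]=0 (border '')
j=15 s[j]='c': π[15]=0 (border '')
j=16 s[j]='e': π[16]=1 (border 'e')
j=17 s[j]='f': k: 1→0; π[17]=0 (border '')
j=18 s[j]='f': π[18]=0 (border '')
j=19 s[j]='e': π[19]=1 (border 'e')
j=20 s[j]='f': k: 1→0; π[20]=0 (border '')
j=21 s[j]='e': π[21]=1 (border 'e')
j=22 s[j]='d': k: 1→0; π[22]=0 (border '')
j=23 s[j]='a': π[23]=0 (border '')
j=24 s[j]='b': π[24]=0 (border '')
j=25 s[j]='d': π[25]=0 (border '')
j=26 s[j]='a': π[26]=0 (border '')
j=27 s[j]='a': π[27]=0 (border '')
j=28 s[j]='a': π[28]=0 (border '')
j=29 s[j]='c': π[29]=0 (border '')
j=30 s[j]='a': π[30]=0 (border '')
j=31 s[j]='a': π[31]=0 (border '')
j=32 s[j]='e': π[32]=1 (border 'e')
j=33 s[j]='d': k: 1→0; π[33]=0 (border '')
j=34 s[j]='c': π[34]=0 (border '')
j=35 s[j]='e': π[35]=1 (border 'e')
j=36 s[j]='c': k: 1→0; π[36]=0 (border '')

[0, 1, 0, 0, 0, 1, 2, 0, 0, 0, 0, 1, 0, 0, 0, 0, 1, 0, 0, 1, 0, 1, 0, 0, 0, 0, 0, 0, 0, 0, 0, 0, 1, 0, 0, 1, 0]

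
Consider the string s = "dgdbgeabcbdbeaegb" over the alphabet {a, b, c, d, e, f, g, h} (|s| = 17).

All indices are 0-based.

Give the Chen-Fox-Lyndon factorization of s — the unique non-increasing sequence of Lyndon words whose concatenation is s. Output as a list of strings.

["dg", "d", "bge", "abcbdbeaegb"]

emit factor 1: 'dg' (i=0, period=2)
emit factor 2: 'd' (i=2, period=1)
emit factor 3: 'bge' (i=3, period=3)
emit factor 4: 'abcbdbeaegb' (i=6, period=11)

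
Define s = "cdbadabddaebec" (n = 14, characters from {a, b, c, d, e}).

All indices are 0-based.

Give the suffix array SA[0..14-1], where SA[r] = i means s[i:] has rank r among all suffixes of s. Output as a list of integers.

rank | idx | suffix
   0 |   5 | abddaebec
   1 |   3 | adabddaebec
   2 |   9 | aebec
   3 |   2 | badabddaebec
   4 |   6 | bddaebec
   5 |  11 | bec
   6 |  13 | c
   7 |   0 | cdbadabddaebec
   8 |   4 | dabddaebec
   9 |   8 | daebec
  10 |   1 | dbadabddaebec
  11 |   7 | ddaebec
  12 |  10 | ebec
  13 |  12 | ec

[5, 3, 9, 2, 6, 11, 13, 0, 4, 8, 1, 7, 10, 12]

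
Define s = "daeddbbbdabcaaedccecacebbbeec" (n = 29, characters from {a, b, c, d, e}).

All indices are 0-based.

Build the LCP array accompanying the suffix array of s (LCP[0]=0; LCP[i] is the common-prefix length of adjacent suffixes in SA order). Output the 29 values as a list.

rank | idx | suffix
   0 |  12 | aaedccecacebbbeec
   1 |   9 | abcaaedccecacebbbeec
   2 |  20 | acebbbeec
   3 |  13 | aedccecacebbbeec
   4 |   1 | aeddbbbdabcaaedccecacebbbeec
   5 |   5 | bbbdabcaaedccecacebbbeec
   6 |  23 | bbbeec
   7 |   6 | bbdabcaaedccecacebbbeec
   8 |  24 | bbeec
   9 |  10 | bcaaedccecacebbbeec
  10 |   7 | bdabcaaedccecacebbbeec
  11 |  25 | beec
  12 |  28 | c
  13 |  11 | caaedccecacebbbeec
  14 |  19 | cacebbbeec
  15 |  16 | ccecacebbbeec
  16 |  21 | cebbbeec
  17 |  17 | cecacebbbeec
  18 |   8 | dabcaaedccecacebbbeec
  19 |   0 | daeddbbbdabcaaedccecacebbbeec
  20 |   4 | dbbbdabcaaedccecacebbbeec
  21 |  15 | dccecacebbbeec
  22 |   3 | ddbbbdabcaaedccecacebbbeec
  23 |  22 | ebbbeec
  24 |  27 | ec
  25 |  18 | ecacebbbeec
  26 |  14 | edccecacebbbeec
  27 |   2 | eddbbbdabcaaedccecacebbbeec
  28 |  26 | eec

SA = [12, 9, 20, 13, 1, 5, 23, 6, 24, 10, 7, 25, 28, 11, 19, 16, 21, 17, 8, 0, 4, 15, 3, 22, 27, 18, 14, 2, 26]
i: (SA[i-1],SA[i]) lcp shared
  1: (12,9) 1 'a'
  2: (9,20) 1 'a'
  3: (20,13) 1 'a'
  4: (13,1) 3 'aed'
  5: (1,5) 0 ''
  6: (5,23) 3 'bbb'
  7: (23,6) 2 'bb'
  8: (6,24) 2 'bb'
  9: (24,10) 1 'b'
  10: (10,7) 1 'b'
  11: (7,25) 1 'b'
  12: (25,28) 0 ''
  13: (28,11) 1 'c'
  14: (11,19) 2 'ca'
  15: (19,16) 1 'c'
  16: (16,21) 1 'c'
  17: (21,17) 2 'ce'
  18: (17,8) 0 ''
  19: (8,0) 2 'da'
  20: (0,4) 1 'd'
  21: (4,15) 1 'd'
  22: (15,3) 1 'd'
  23: (3,22) 0 ''
  24: (22,27) 1 'e'
  25: (27,18) 2 'ec'
  26: (18,14) 1 'e'
  27: (14,2) 2 'ed'
  28: (2,26) 1 'e'

[0, 1, 1, 1, 3, 0, 3, 2, 2, 1, 1, 1, 0, 1, 2, 1, 1, 2, 0, 2, 1, 1, 1, 0, 1, 2, 1, 2, 1]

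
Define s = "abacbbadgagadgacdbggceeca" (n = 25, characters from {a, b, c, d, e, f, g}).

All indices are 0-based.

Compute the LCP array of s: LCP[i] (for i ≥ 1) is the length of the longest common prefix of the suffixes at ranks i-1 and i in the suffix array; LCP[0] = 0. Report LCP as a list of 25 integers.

rank | idx | suffix
   0 |  24 | a
   1 |   0 | abacbbadgagadgacdbggceeca
   2 |   2 | acbbadgagadgacdbggceeca
   3 |  14 | acdbggceeca
   4 |  11 | adgacdbggceeca
   5 |   6 | adgagadgacdbggceeca
   6 |   9 | agadgacdbggceeca
   7 |   1 | bacbbadgagadgacdbggceeca
   8 |   5 | badgagadgacdbggceeca
   9 |   4 | bbadgagadgacdbggceeca
  10 |  17 | bggceeca
  11 |  23 | ca
  12 |   3 | cbbadgagadgacdbggceeca
  13 |  15 | cdbggceeca
  14 |  20 | ceeca
  15 |  16 | dbggceeca
  16 |  12 | dgacdbggceeca
  17 |   7 | dgagadgacdbggceeca
  18 |  22 | eca
  19 |  21 | eeca
  20 |  13 | gacdbggceeca
  21 |  10 | gadgacdbggceeca
  22 |   8 | gagadgacdbggceeca
  23 |  19 | gceeca
  24 |  18 | ggceeca

SA = [24, 0, 2, 14, 11, 6, 9, 1, 5, 4, 17, 23, 3, 15, 20, 16, 12, 7, 22, 21, 13, 10, 8, 19, 18]
rank  pair      lcp
   1  s[24:],s[0:]  1  'a'
   2  s[0:],s[2:]  1  'a'
   3  s[2:],s[14:]  2  'ac'
   4  s[14:],s[11:]  1  'a'
   5  s[11:],s[6:]  4  'adga'
   6  s[6:],s[9:]  1  'a'
   7  s[9:],s[1:]  0  ''
   8  s[1:],s[5:]  2  'ba'
   9  s[5:],s[4:]  1  'b'
  10  s[4:],s[17:]  1  'b'
  11  s[17:],s[23:]  0  ''
  12  s[23:],s[3:]  1  'c'
  13  s[3:],s[15:]  1  'c'
  14  s[15:],s[20:]  1  'c'
  15  s[20:],s[16:]  0  ''
  16  s[16:],s[12:]  1  'd'
  17  s[12:],s[7:]  3  'dga'
  18  s[7:],s[22:]  0  ''
  19  s[22:],s[21:]  1  'e'
  20  s[21:],s[13:]  0  ''
  21  s[13:],s[10:]  2  'ga'
  22  s[10:],s[8:]  2  'ga'
  23  s[8:],s[19:]  1  'g'
  24  s[19:],s[18:]  1  'g'

[0, 1, 1, 2, 1, 4, 1, 0, 2, 1, 1, 0, 1, 1, 1, 0, 1, 3, 0, 1, 0, 2, 2, 1, 1]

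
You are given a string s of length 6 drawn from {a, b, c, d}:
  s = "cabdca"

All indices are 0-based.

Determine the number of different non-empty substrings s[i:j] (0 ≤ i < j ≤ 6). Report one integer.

rank | idx | suffix
   0 |   5 | a
   1 |   1 | abdca
   2 |   2 | bdca
   3 |   4 | ca
   4 |   0 | cabdca
   5 |   3 | dca

SA = [5, 1, 2, 4, 0, 3]
i: (SA[i-1],SA[i]) lcp shared
  1: (5,1) 1 'a'
  2: (1,2) 0 ''
  3: (2,4) 0 ''
  4: (4,0) 2 'ca'
  5: (0,3) 0 ''

n(n+1)/2 = 6·7/2 = 21
Σ LCP = 0 + 1 + 0 + 0 + 2 + 0 = 3
distinct = 21 − 3 = 18

18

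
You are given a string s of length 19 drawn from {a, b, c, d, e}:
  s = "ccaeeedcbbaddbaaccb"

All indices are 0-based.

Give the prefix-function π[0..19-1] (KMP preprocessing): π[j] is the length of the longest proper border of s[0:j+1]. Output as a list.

[0, 1, 0, 0, 0, 0, 0, 1, 0, 0, 0, 0, 0, 0, 0, 0, 1, 2, 0]

π[0] = 0
j=1 s[j]='c': π[1]=1 (border 'c')
j=2 s[j]='a': k: 1→0; π[2]=0 (border '')
j=3 s[j]='e': π[3]=0 (border '')
j=4 s[j]='e': π[4]=0 (border '')
j=5 s[j]='e': π[5]=0 (border '')
j=6 s[j]='d': π[6]=0 (border '')
j=7 s[j]='c': π[7]=1 (border 'c')
j=8 s[j]='b': k: 1→0; π[8]=0 (border '')
j=9 s[j]='b': π[9]=0 (border '')
j=10 s[j]='a': π[10]=0 (border '')
j=11 s[j]='d': π[11]=0 (border '')
j=12 s[j]='d': π[12]=0 (border '')
j=13 s[j]='b': π[13]=0 (border '')
j=14 s[j]='a': π[14]=0 (border '')
j=15 s[j]='a': π[15]=0 (border '')
j=16 s[j]='c': π[16]=1 (border 'c')
j=17 s[j]='c': π[17]=2 (border 'cc')
j=18 s[j]='b': k: 2→1→0; π[18]=0 (border '')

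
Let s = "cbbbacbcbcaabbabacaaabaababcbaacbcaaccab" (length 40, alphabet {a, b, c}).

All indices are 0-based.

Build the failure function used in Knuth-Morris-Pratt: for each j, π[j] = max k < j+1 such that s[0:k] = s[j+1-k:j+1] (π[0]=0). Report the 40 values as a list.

π[0] = 0
j=1 s[j]='b': π[1]=0 (border '')
j=2 s[j]='b': π[2]=0 (border '')
j=3 s[j]='b': π[3]=0 (border '')
j=4 s[j]='a': π[4]=0 (border '')
j=5 s[j]='c': π[5]=1 (border 'c')
j=6 s[j]='b': π[6]=2 (border 'cb')
j=7 s[j]='c': k: 2→0; π[7]=1 (border 'c')
j=8 s[j]='b': π[8]=2 (border 'cb')
j=9 s[j]='c': k: 2→0; π[9]=1 (border 'c')
j=10 s[j]='a': k: 1→0; π[10]=0 (border '')
j=11 s[j]='a': π[11]=0 (border '')
j=12 s[j]='b': π[12]=0 (border '')
j=13 s[j]='b': π[13]=0 (border '')
j=14 s[j]='a': π[14]=0 (border '')
j=15 s[j]='b': π[15]=0 (border '')
j=16 s[j]='a': π[16]=0 (border '')
j=17 s[j]='c': π[17]=1 (border 'c')
j=18 s[j]='a': k: 1→0; π[18]=0 (border '')
j=19 s[j]='a': π[19]=0 (border '')
j=20 s[j]='a': π[20]=0 (border '')
j=21 s[j]='b': π[21]=0 (border '')
j=22 s[j]='a': π[22]=0 (border '')
j=23 s[j]='a': π[23]=0 (border '')
j=24 s[j]='b': π[24]=0 (border '')
j=25 s[j]='a': π[25]=0 (border '')
j=26 s[j]='b': π[26]=0 (border '')
j=27 s[j]='c': π[27]=1 (border 'c')
j=28 s[j]='b': π[28]=2 (border 'cb')
j=29 s[j]='a': k: 2→0; π[29]=0 (border '')
j=30 s[j]='a': π[30]=0 (border '')
j=31 s[j]='c': π[31]=1 (border 'c')
j=32 s[j]='b': π[32]=2 (border 'cb')
j=33 s[j]='c': k: 2→0; π[33]=1 (border 'c')
j=34 s[j]='a': k: 1→0; π[34]=0 (border '')
j=35 s[j]='a': π[35]=0 (border '')
j=36 s[j]='c': π[36]=1 (border 'c')
j=37 s[j]='c': k: 1→0; π[37]=1 (border 'c')
j=38 s[j]='a': k: 1→0; π[38]=0 (border '')
j=39 s[j]='b': π[39]=0 (border '')

[0, 0, 0, 0, 0, 1, 2, 1, 2, 1, 0, 0, 0, 0, 0, 0, 0, 1, 0, 0, 0, 0, 0, 0, 0, 0, 0, 1, 2, 0, 0, 1, 2, 1, 0, 0, 1, 1, 0, 0]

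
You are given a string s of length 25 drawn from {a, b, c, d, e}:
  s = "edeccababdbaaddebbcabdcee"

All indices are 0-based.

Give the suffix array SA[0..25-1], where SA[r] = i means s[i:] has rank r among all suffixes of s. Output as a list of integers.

[11, 5, 7, 19, 12, 10, 6, 16, 17, 8, 20, 4, 18, 3, 22, 9, 21, 13, 14, 1, 24, 15, 2, 0, 23]

sorted suffixes:
  #0 SA[0]=11  'aaddebbcabdcee'
  #1 SA[1]=5  'ababdbaaddebbcabdcee'
  #2 SA[2]=7  'abdbaaddebbcabdcee'
  #3 SA[3]=19  'abdcee'
  #4 SA[4]=12  'addebbcabdcee'
  #5 SA[5]=10  'baaddebbcabdcee'
  #6 SA[6]=6  'babdbaaddebbcabdcee'
  #7 SA[7]=16  'bbcabdcee'
  #8 SA[8]=17  'bcabdcee'
  #9 SA[9]=8  'bdbaaddebbcabdcee'
  #10 SA[10]=20  'bdcee'
  #11 SA[11]=4  'cababdbaaddebbcabdcee'
  #12 SA[12]=18  'cabdcee'
  #13 SA[13]=3  'ccababdbaaddebbcabdcee'
  #14 SA[14]=22  'cee'
  #15 SA[15]=9  'dbaaddebbcabdcee'
  #16 SA[16]=21  'dcee'
  #17 SA[17]=13  'ddebbcabdcee'
  #18 SA[18]=14  'debbcabdcee'
  #19 SA[19]=1  'deccababdbaaddebbcabdcee'
  #20 SA[20]=24  'e'
  #21 SA[21]=15  'ebbcabdcee'
  #22 SA[22]=2  'eccababdbaaddebbcabdcee'
  #23 SA[23]=0  'edeccababdbaaddebbcabdcee'
  #24 SA[24]=23  'ee'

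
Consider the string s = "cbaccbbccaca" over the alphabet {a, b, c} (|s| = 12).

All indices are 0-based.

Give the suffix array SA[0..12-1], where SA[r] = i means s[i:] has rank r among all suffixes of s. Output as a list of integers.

rank→(start, suffix):
  0 → (11, 'a')
  1 → (9, 'aca')
  2 → (2, 'accbbccaca')
  3 → (1, 'baccbbccaca')
  4 → (5, 'bbccaca')
  5 → (6, 'bccaca')
  6 → (10, 'ca')
  7 → (8, 'caca')
  8 → (0, 'cbaccbbccaca')
  9 → (4, 'cbbccaca')
  10 → (7, 'ccaca')
  11 → (3, 'ccbbccaca')

[11, 9, 2, 1, 5, 6, 10, 8, 0, 4, 7, 3]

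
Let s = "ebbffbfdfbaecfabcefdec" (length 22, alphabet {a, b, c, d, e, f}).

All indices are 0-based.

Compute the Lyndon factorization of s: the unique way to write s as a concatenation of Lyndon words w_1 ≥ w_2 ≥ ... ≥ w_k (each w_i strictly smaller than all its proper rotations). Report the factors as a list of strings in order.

emit factor 1: 'e' (i=0, period=1)
emit factor 2: 'bbffbfdf' (i=1, period=8)
emit factor 3: 'b' (i=9, period=1)
emit factor 4: 'aecf' (i=10, period=4)
emit factor 5: 'abcefdec' (i=14, period=8)

["e", "bbffbfdf", "b", "aecf", "abcefdec"]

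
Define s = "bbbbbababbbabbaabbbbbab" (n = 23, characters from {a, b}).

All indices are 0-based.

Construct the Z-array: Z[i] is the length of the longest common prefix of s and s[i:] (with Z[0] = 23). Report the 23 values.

Z[0]=23
i=1: fresh scan; Z[1]=4 grow→box=[1,5)
i=2: min(r-i=3, Z[1]=4)=3; Z[2]=3
i=3: min(r-i=2, Z[2]=3)=2; Z[3]=2
i=4: min(r-i=1, Z[3]=2)=1; Z[4]=1
i=5: fresh scan; Z[5]=0
i=6: fresh scan; Z[6]=1 grow→box=[6,7)
i=7: fresh scan; Z[7]=0
i=8: fresh scan; Z[8]=3 grow→box=[8,11)
i=9: min(r-i=2, Z[1]=4)=2; Z[9]=2
i=10: min(r-i=1, Z[2]=3)=1; Z[10]=1
i=11: fresh scan; Z[11]=0
i=12: fresh scan; Z[12]=2 grow→box=[12,14)
i=13: min(r-i=1, Z[1]=4)=1; Z[13]=1
i=14: fresh scan; Z[14]=0
i=15: fresh scan; Z[15]=0
i=16: fresh scan; Z[16]=7 grow→box=[16,23)
i=17: min(r-i=6, Z[1]=4)=4; Z[17]=4
i=18: min(r-i=5, Z[2]=3)=3; Z[18]=3
i=19: min(r-i=4, Z[3]=2)=2; Z[19]=2
i=20: min(r-i=3, Z[4]=1)=1; Z[20]=1
i=21: min(r-i=2, Z[5]=0)=0; Z[21]=0
i=22: min(r-i=1, Z[6]=1)=1; Z[22]=1

[23, 4, 3, 2, 1, 0, 1, 0, 3, 2, 1, 0, 2, 1, 0, 0, 7, 4, 3, 2, 1, 0, 1]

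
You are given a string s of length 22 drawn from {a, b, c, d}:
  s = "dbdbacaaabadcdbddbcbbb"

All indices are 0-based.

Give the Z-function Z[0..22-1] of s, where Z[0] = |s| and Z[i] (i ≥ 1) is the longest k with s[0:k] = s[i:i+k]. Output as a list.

[22, 0, 2, 0, 0, 0, 0, 0, 0, 0, 0, 1, 0, 3, 0, 1, 2, 0, 0, 0, 0, 0]

Z[0]=22
i=1: i≥r, start 0; Z[1]=0
i=2: i≥r, start 0; Z[2]=2 grow→box=[2,4)
i=3: min(r-i=1, Z[1]=0)=0; Z[3]=0
i=4: i≥r, start 0; Z[4]=0
i=5: i≥r, start 0; Z[5]=0
i=6: i≥r, start 0; Z[6]=0
i=7: i≥r, start 0; Z[7]=0
i=8: i≥r, start 0; Z[8]=0
i=9: i≥r, start 0; Z[9]=0
i=10: i≥r, start 0; Z[10]=0
i=11: i≥r, start 0; Z[11]=1 grow→box=[11,12)
i=12: i≥r, start 0; Z[12]=0
i=13: i≥r, start 0; Z[13]=3 grow→box=[13,16)
i=14: min(r-i=2, Z[1]=0)=0; Z[14]=0
i=15: min(r-i=1, Z[2]=2)=1; Z[15]=1
i=16: i≥r, start 0; Z[16]=2 grow→box=[16,18)
i=17: min(r-i=1, Z[1]=0)=0; Z[17]=0
i=18: i≥r, start 0; Z[18]=0
i=19: i≥r, start 0; Z[19]=0
i=20: i≥r, start 0; Z[20]=0
i=21: i≥r, start 0; Z[21]=0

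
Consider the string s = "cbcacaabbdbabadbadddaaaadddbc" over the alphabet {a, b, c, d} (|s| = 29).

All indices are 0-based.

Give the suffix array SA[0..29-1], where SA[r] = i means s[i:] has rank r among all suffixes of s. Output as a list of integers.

rank | idx | suffix
   0 |  20 | aaaadddbc
   1 |  21 | aaadddbc
   2 |   5 | aabbdbabadbadddaaaadddbc
   3 |  22 | aadddbc
   4 |  11 | abadbadddaaaadddbc
   5 |   6 | abbdbabadbadddaaaadddbc
   6 |   3 | acaabbdbabadbadddaaaadddbc
   7 |  13 | adbadddaaaadddbc
   8 |  16 | adddaaaadddbc
   9 |  23 | adddbc
  10 |  10 | babadbadddaaaadddbc
  11 |  12 | badbadddaaaadddbc
  12 |  15 | badddaaaadddbc
  13 |   7 | bbdbabadbadddaaaadddbc
  14 |  27 | bc
  15 |   1 | bcacaabbdbabadbadddaaaadddbc
  16 |   8 | bdbabadbadddaaaadddbc
  17 |  28 | c
  18 |   4 | caabbdbabadbadddaaaadddbc
  19 |   2 | cacaabbdbabadbadddaaaadddbc
  20 |   0 | cbcacaabbdbabadbadddaaaadddbc
  21 |  19 | daaaadddbc
  22 |   9 | dbabadbadddaaaadddbc
  23 |  14 | dbadddaaaadddbc
  24 |  26 | dbc
  25 |  18 | ddaaaadddbc
  26 |  25 | ddbc
  27 |  17 | dddaaaadddbc
  28 |  24 | dddbc

[20, 21, 5, 22, 11, 6, 3, 13, 16, 23, 10, 12, 15, 7, 27, 1, 8, 28, 4, 2, 0, 19, 9, 14, 26, 18, 25, 17, 24]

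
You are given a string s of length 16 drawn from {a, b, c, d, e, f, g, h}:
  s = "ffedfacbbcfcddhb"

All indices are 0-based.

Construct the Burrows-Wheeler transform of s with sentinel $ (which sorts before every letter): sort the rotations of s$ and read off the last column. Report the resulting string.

rank  rotation           last
    0  $ffedfacbbcfcddhb  b
    1  acbbcfcddhb$ffedf  f
    2  b$ffedfacbbcfcddh  h
    3  bbcfcddhb$ffedfac  c
    4  bcfcddhb$ffedfacb  b
    5  cbbcfcddhb$ffedfa  a
    6  cddhb$ffedfacbbcf  f
    7  cfcddhb$ffedfacbb  b
    8  ddhb$ffedfacbbcfc  c
    9  dfacbbcfcddhb$ffe  e
   10  dhb$ffedfacbbcfcd  d
   11  edfacbbcfcddhb$ff  f
   12  facbbcfcddhb$ffed  d
   13  fcddhb$ffedfacbbc  c
   14  fedfacbbcfcddhb$f  f
   15  ffedfacbbcfcddhb$  $
   16  hb$ffedfacbbcfcdd  d

bfhcbafbcedfdcf$d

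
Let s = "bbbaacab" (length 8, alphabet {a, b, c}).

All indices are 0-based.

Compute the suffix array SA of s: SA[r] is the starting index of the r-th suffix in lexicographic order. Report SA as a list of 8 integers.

rank | idx | suffix
   0 |   3 | aacab
   1 |   6 | ab
   2 |   4 | acab
   3 |   7 | b
   4 |   2 | baacab
   5 |   1 | bbaacab
   6 |   0 | bbbaacab
   7 |   5 | cab

[3, 6, 4, 7, 2, 1, 0, 5]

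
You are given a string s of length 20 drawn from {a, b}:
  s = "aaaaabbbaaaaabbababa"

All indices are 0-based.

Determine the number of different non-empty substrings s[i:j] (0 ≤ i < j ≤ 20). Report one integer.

sorted suffixes:
  #0 SA[0]=19  'a'
  #1 SA[1]=8  'aaaaabbababa'
  #2 SA[2]=0  'aaaaabbbaaaaabbababa'
  #3 SA[3]=9  'aaaabbababa'
  #4 SA[4]=1  'aaaabbbaaaaabbababa'
  #5 SA[5]=10  'aaabbababa'
  #6 SA[6]=2  'aaabbbaaaaabbababa'
  #7 SA[7]=11  'aabbababa'
  #8 SA[8]=3  'aabbbaaaaabbababa'
  #9 SA[9]=17  'aba'
  #10 SA[10]=15  'ababa'
  #11 SA[11]=12  'abbababa'
  #12 SA[12]=4  'abbbaaaaabbababa'
  #13 SA[13]=18  'ba'
  #14 SA[14]=7  'baaaaabbababa'
  #15 SA[15]=16  'baba'
  #16 SA[16]=14  'bababa'
  #17 SA[17]=6  'bbaaaaabbababa'
  #18 SA[18]=13  'bbababa'
  #19 SA[19]=5  'bbbaaaaabbababa'

SA = [19, 8, 0, 9, 1, 10, 2, 11, 3, 17, 15, 12, 4, 18, 7, 16, 14, 6, 13, 5]
[i] adj suffixes → lcp
  [1] 19/8 → 1 ('a')
  [2] 8/0 → 7 ('aaaaabb')
  [3] 0/9 → 4 ('aaaa')
  [4] 9/1 → 6 ('aaaabb')
  [5] 1/10 → 3 ('aaa')
  [6] 10/2 → 5 ('aaabb')
  [7] 2/11 → 2 ('aa')
  [8] 11/3 → 4 ('aabb')
  [9] 3/17 → 1 ('a')
  [10] 17/15 → 3 ('aba')
  [11] 15/12 → 2 ('ab')
  [12] 12/4 → 3 ('abb')
  [13] 4/18 → 0 ('')
  [14] 18/7 → 2 ('ba')
  [15] 7/16 → 2 ('ba')
  [16] 16/14 → 4 ('baba')
  [17] 14/6 → 1 ('b')
  [18] 6/13 → 3 ('bba')
  [19] 13/5 → 2 ('bb')

n(n+1)/2 = 20·21/2 = 210
Σ LCP = 0 + 1 + 7 + 4 + 6 + 3 + 5 + 2 + 4 + 1 + 3 + 2 + 3 + 0 + 2 + 2 + 4 + 1 + 3 + 2 = 55
distinct = 210 − 55 = 155

155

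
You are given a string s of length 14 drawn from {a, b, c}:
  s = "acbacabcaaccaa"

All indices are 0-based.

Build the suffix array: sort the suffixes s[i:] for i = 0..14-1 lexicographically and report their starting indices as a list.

sorted suffixes:
  #0 SA[0]=13  'a'
  #1 SA[1]=12  'aa'
  #2 SA[2]=8  'aaccaa'
  #3 SA[3]=5  'abcaaccaa'
  #4 SA[4]=3  'acabcaaccaa'
  #5 SA[5]=0  'acbacabcaaccaa'
  #6 SA[6]=9  'accaa'
  #7 SA[7]=2  'bacabcaaccaa'
  #8 SA[8]=6  'bcaaccaa'
  #9 SA[9]=11  'caa'
  #10 SA[10]=7  'caaccaa'
  #11 SA[11]=4  'cabcaaccaa'
  #12 SA[12]=1  'cbacabcaaccaa'
  #13 SA[13]=10  'ccaa'

[13, 12, 8, 5, 3, 0, 9, 2, 6, 11, 7, 4, 1, 10]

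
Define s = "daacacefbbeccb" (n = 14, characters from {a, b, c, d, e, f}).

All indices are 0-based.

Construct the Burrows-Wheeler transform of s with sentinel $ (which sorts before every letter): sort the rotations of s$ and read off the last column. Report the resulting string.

bdaccfbacea$bce

rank  rotation         last
    0  $daacacefbbeccb  b
    1  aacacefbbeccb$d  d
    2  acacefbbeccb$da  a
    3  acefbbeccb$daac  c
    4  b$daacacefbbecc  c
    5  bbeccb$daacacef  f
    6  beccb$daacacefb  b
    7  cacefbbeccb$daa  a
    8  cb$daacacefbbec  c
    9  ccb$daacacefbbe  e
   10  cefbbeccb$daaca  a
   11  daacacefbbeccb$  $
   12  eccb$daacacefbb  b
   13  efbbeccb$daacac  c
   14  fbbeccb$daacace  e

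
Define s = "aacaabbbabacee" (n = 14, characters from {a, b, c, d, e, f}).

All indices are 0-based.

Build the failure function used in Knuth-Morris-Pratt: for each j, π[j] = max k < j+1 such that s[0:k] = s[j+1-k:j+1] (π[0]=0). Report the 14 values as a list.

π[0] = 0
j=1 s[j]='a': π[1]=1 (border 'a')
j=2 s[j]='c': k: 1→0; π[2]=0 (border '')
j=3 s[j]='a': π[3]=1 (border 'a')
j=4 s[j]='a': π[4]=2 (border 'aa')
j=5 s[j]='b': k: 2→1→0; π[5]=0 (border '')
j=6 s[j]='b': π[6]=0 (border '')
j=7 s[j]='b': π[7]=0 (border '')
j=8 s[j]='a': π[8]=1 (border 'a')
j=9 s[j]='b': k: 1→0; π[9]=0 (border '')
j=10 s[j]='a': π[10]=1 (border 'a')
j=11 s[j]='c': k: 1→0; π[11]=0 (border '')
j=12 s[j]='e': π[12]=0 (border '')
j=13 s[j]='e': π[13]=0 (border '')

[0, 1, 0, 1, 2, 0, 0, 0, 1, 0, 1, 0, 0, 0]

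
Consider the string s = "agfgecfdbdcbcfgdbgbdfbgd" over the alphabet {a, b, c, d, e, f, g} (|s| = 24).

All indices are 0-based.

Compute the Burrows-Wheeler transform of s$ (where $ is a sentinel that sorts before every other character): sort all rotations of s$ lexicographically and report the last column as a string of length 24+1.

rank  rotation                   last
    0  $agfgecfdbdcbcfgdbgbdfbgd  d
    1  agfgecfdbdcbcfgdbgbdfbgd$  $
    2  bcfgdbgbdfbgd$agfgecfdbdc  c
    3  bdcbcfgdbgbdfbgd$agfgecfd  d
    4  bdfbgd$agfgecfdbdcbcfgdbg  g
    5  bgbdfbgd$agfgecfdbdcbcfgd  d
    6  bgd$agfgecfdbdcbcfgdbgbdf  f
    7  cbcfgdbgbdfbgd$agfgecfdbd  d
    8  cfdbdcbcfgdbgbdfbgd$agfge  e
    9  cfgdbgbdfbgd$agfgecfdbdcb  b
   10  d$agfgecfdbdcbcfgdbgbdfbg  g
   11  dbdcbcfgdbgbdfbgd$agfgecf  f
   12  dbgbdfbgd$agfgecfdbdcbcfg  g
   13  dcbcfgdbgbdfbgd$agfgecfdb  b
   14  dfbgd$agfgecfdbdcbcfgdbgb  b
   15  ecfdbdcbcfgdbgbdfbgd$agfg  g
   16  fbgd$agfgecfdbdcbcfgdbgbd  d
   17  fdbdcbcfgdbgbdfbgd$agfgec  c
   18  fgdbgbdfbgd$agfgecfdbdcbc  c
   19  fgecfdbdcbcfgdbgbdfbgd$ag  g
   20  gbdfbgd$agfgecfdbdcbcfgdb  b
   21  gd$agfgecfdbdcbcfgdbgbdfb  b
   22  gdbgbdfbgd$agfgecfdbdcbcf  f
   23  gecfdbdcbcfgdbgbdfbgd$agf  f
   24  gfgecfdbdcbcfgdbgbdfbgd$a  a

d$cdgdfdebgfgbbgdccgbbffa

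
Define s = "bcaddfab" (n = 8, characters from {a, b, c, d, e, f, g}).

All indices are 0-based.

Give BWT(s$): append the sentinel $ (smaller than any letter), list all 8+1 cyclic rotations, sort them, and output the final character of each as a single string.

bfca$badd

rank  rotation   last
    0  $bcaddfab  b
    1  ab$bcaddf  f
    2  addfab$bc  c
    3  b$bcaddfa  a
    4  bcaddfab$  $
    5  caddfab$b  b
    6  ddfab$bca  a
    7  dfab$bcad  d
    8  fab$bcadd  d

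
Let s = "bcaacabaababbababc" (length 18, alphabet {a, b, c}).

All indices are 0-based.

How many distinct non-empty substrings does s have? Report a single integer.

141

sorted suffixes:
  #0 SA[0]=7  'aababbababc'
  #1 SA[1]=2  'aacabaababbababc'
  #2 SA[2]=5  'abaababbababc'
  #3 SA[3]=8  'ababbababc'
  #4 SA[4]=13  'ababc'
  #5 SA[5]=10  'abbababc'
  #6 SA[6]=15  'abc'
  #7 SA[7]=3  'acabaababbababc'
  #8 SA[8]=6  'baababbababc'
  #9 SA[9]=12  'bababc'
  #10 SA[10]=9  'babbababc'
  #11 SA[11]=14  'babc'
  #12 SA[12]=11  'bbababc'
  #13 SA[13]=16  'bc'
  #14 SA[14]=0  'bcaacabaababbababc'
  #15 SA[15]=17  'c'
  #16 SA[16]=1  'caacabaababbababc'
  #17 SA[17]=4  'cabaababbababc'

SA = [7, 2, 5, 8, 13, 10, 15, 3, 6, 12, 9, 14, 11, 16, 0, 17, 1, 4]
rank  pair      lcp
   1  s[7:],s[2:]  2  'aa'
   2  s[2:],s[5:]  1  'a'
   3  s[5:],s[8:]  3  'aba'
   4  s[8:],s[13:]  4  'abab'
   5  s[13:],s[10:]  2  'ab'
   6  s[10:],s[15:]  2  'ab'
   7  s[15:],s[3:]  1  'a'
   8  s[3:],s[6:]  0  ''
   9  s[6:],s[12:]  2  'ba'
  10  s[12:],s[9:]  3  'bab'
  11  s[9:],s[14:]  3  'bab'
  12  s[14:],s[11:]  1  'b'
  13  s[11:],s[16:]  1  'b'
  14  s[16:],s[0:]  2  'bc'
  15  s[0:],s[17:]  0  ''
  16  s[17:],s[1:]  1  'c'
  17  s[1:],s[4:]  2  'ca'

n(n+1)/2 = 18·19/2 = 171
Σ LCP = 0 + 2 + 1 + 3 + 4 + 2 + 2 + 1 + 0 + 2 + 3 + 3 + 1 + 1 + 2 + 0 + 1 + 2 = 30
distinct = 171 − 30 = 141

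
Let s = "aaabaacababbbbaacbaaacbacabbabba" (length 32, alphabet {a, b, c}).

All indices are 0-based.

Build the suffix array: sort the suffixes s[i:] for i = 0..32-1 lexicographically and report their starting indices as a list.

sorted suffixes:
  #0 SA[0]=31  'a'
  #1 SA[1]=0  'aaabaacababbbbaacbaaacbacabbabba'
  #2 SA[2]=18  'aaacbacabbabba'
  #3 SA[3]=1  'aabaacababbbbaacbaaacbacabbabba'
  #4 SA[4]=4  'aacababbbbaacbaaacbacabbabba'
  #5 SA[5]=14  'aacbaaacbacabbabba'
  #6 SA[6]=19  'aacbacabbabba'
  #7 SA[7]=2  'abaacababbbbaacbaaacbacabbabba'
  #8 SA[8]=7  'ababbbbaacbaaacbacabbabba'
  #9 SA[9]=28  'abba'
  #10 SA[10]=25  'abbabba'
  #11 SA[11]=9  'abbbbaacbaaacbacabbabba'
  #12 SA[12]=5  'acababbbbaacbaaacbacabbabba'
  #13 SA[13]=23  'acabbabba'
  #14 SA[14]=15  'acbaaacbacabbabba'
  #15 SA[15]=20  'acbacabbabba'
  #16 SA[16]=30  'ba'
  #17 SA[17]=17  'baaacbacabbabba'
  #18 SA[18]=3  'baacababbbbaacbaaacbacabbabba'
  #19 SA[19]=13  'baacbaaacbacabbabba'
  #20 SA[20]=27  'babba'
  #21 SA[21]=8  'babbbbaacbaaacbacabbabba'
  #22 SA[22]=22  'bacabbabba'
  #23 SA[23]=29  'bba'
  #24 SA[24]=12  'bbaacbaaacbacabbabba'
  #25 SA[25]=26  'bbabba'
  #26 SA[26]=11  'bbbaacbaaacbacabbabba'
  #27 SA[27]=10  'bbbbaacbaaacbacabbabba'
  #28 SA[28]=6  'cababbbbaacbaaacbacabbabba'
  #29 SA[29]=24  'cabbabba'
  #30 SA[30]=16  'cbaaacbacabbabba'
  #31 SA[31]=21  'cbacabbabba'

[31, 0, 18, 1, 4, 14, 19, 2, 7, 28, 25, 9, 5, 23, 15, 20, 30, 17, 3, 13, 27, 8, 22, 29, 12, 26, 11, 10, 6, 24, 16, 21]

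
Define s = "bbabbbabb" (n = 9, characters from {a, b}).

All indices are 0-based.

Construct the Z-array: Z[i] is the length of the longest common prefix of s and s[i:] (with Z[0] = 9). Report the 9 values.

[9, 1, 0, 2, 5, 1, 0, 2, 1]

Z[0]=9
i=1: fresh scan; Z[1]=1 grow→box=[1,2)
i=2: fresh scan; Z[2]=0
i=3: fresh scan; Z[3]=2 grow→box=[3,5)
i=4: min(r-i=1, Z[1]=1)=1; Z[4]=5 grow→box=[4,9)
i=5: min(r-i=4, Z[1]=1)=1; Z[5]=1
i=6: min(r-i=3, Z[2]=0)=0; Z[6]=0
i=7: min(r-i=2, Z[3]=2)=2; Z[7]=2
i=8: min(r-i=1, Z[4]=5)=1; Z[8]=1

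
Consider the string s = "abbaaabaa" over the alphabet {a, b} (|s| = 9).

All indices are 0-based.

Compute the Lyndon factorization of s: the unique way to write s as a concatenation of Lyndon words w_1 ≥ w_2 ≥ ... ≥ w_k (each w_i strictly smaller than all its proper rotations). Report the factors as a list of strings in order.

["abb", "aaab", "a", "a"]

emit factor 1: 'abb' (i=0, period=3)
emit factor 2: 'aaab' (i=3, period=4)
emit factor 3: 'a' (i=7, period=1)
emit factor 4: 'a' (i=8, period=1)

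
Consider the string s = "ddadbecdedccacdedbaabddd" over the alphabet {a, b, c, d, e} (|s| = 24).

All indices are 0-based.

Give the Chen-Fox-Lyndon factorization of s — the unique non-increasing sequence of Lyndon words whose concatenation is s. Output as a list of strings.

["d", "d", "adbecdedcc", "acdedb", "aabddd"]

emit factor 1: 'd' (i=0, period=1)
emit factor 2: 'd' (i=1, period=1)
emit factor 3: 'adbecdedcc' (i=2, period=10)
emit factor 4: 'acdedb' (i=12, period=6)
emit factor 5: 'aabddd' (i=18, period=6)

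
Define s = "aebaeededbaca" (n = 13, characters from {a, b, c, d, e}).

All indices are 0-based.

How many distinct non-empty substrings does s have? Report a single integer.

rank→(start, suffix):
  0 → (12, 'a')
  1 → (10, 'aca')
  2 → (0, 'aebaeededbaca')
  3 → (3, 'aeededbaca')
  4 → (9, 'baca')
  5 → (2, 'baeededbaca')
  6 → (11, 'ca')
  7 → (8, 'dbaca')
  8 → (6, 'dedbaca')
  9 → (1, 'ebaeededbaca')
  10 → (7, 'edbaca')
  11 → (5, 'ededbaca')
  12 → (4, 'eededbaca')

SA = [12, 10, 0, 3, 9, 2, 11, 8, 6, 1, 7, 5, 4]
rank  pair      lcp
   1  s[12:],s[10:]  1  'a'
   2  s[10:],s[0:]  1  'a'
   3  s[0:],s[3:]  2  'ae'
   4  s[3:],s[9:]  0  ''
   5  s[9:],s[2:]  2  'ba'
   6  s[2:],s[11:]  0  ''
   7  s[11:],s[8:]  0  ''
   8  s[8:],s[6:]  1  'd'
   9  s[6:],s[1:]  0  ''
  10  s[1:],s[7:]  1  'e'
  11  s[7:],s[5:]  2  'ed'
  12  s[5:],s[4:]  1  'e'

n(n+1)/2 = 13·14/2 = 91
Σ LCP = 0 + 1 + 1 + 2 + 0 + 2 + 0 + 0 + 1 + 0 + 1 + 2 + 1 = 11
distinct = 91 − 11 = 80

80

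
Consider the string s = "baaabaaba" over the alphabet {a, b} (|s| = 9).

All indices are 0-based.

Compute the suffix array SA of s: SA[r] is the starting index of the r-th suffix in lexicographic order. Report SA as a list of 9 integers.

sorted suffixes:
  #0 SA[0]=8  'a'
  #1 SA[1]=1  'aaabaaba'
  #2 SA[2]=5  'aaba'
  #3 SA[3]=2  'aabaaba'
  #4 SA[4]=6  'aba'
  #5 SA[5]=3  'abaaba'
  #6 SA[6]=7  'ba'
  #7 SA[7]=0  'baaabaaba'
  #8 SA[8]=4  'baaba'

[8, 1, 5, 2, 6, 3, 7, 0, 4]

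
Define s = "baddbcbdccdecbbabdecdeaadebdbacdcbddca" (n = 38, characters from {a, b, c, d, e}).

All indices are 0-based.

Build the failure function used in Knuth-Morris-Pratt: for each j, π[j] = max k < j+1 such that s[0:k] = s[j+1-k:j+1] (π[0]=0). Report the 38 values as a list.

[0, 0, 0, 0, 1, 0, 1, 0, 0, 0, 0, 0, 0, 1, 1, 2, 1, 0, 0, 0, 0, 0, 0, 0, 0, 0, 1, 0, 1, 2, 0, 0, 0, 1, 0, 0, 0, 0]

π[0] = 0
j=1 s[j]='a': π[1]=0 (border '')
j=2 s[j]='d': π[2]=0 (border '')
j=3 s[j]='d': π[3]=0 (border '')
j=4 s[j]='b': π[4]=1 (border 'b')
j=5 s[j]='c': k: 1→0; π[5]=0 (border '')
j=6 s[j]='b': π[6]=1 (border 'b')
j=7 s[j]='d': k: 1→0; π[7]=0 (border '')
j=8 s[j]='c': π[8]=0 (border '')
j=9 s[j]='c': π[9]=0 (border '')
j=10 s[j]='d': π[10]=0 (border '')
j=11 s[j]='e': π[11]=0 (border '')
j=12 s[j]='c': π[12]=0 (border '')
j=13 s[j]='b': π[13]=1 (border 'b')
j=14 s[j]='b': k: 1→0; π[14]=1 (border 'b')
j=15 s[j]='a': π[15]=2 (border 'ba')
j=16 s[j]='b': k: 2→0; π[16]=1 (border 'b')
j=17 s[j]='d': k: 1→0; π[17]=0 (border '')
j=18 s[j]='e': π[18]=0 (border '')
j=19 s[j]='c': π[19]=0 (border '')
j=20 s[j]='d': π[20]=0 (border '')
j=21 s[j]='e': π[21]=0 (border '')
j=22 s[j]='a': π[22]=0 (border '')
j=23 s[j]='a': π[23]=0 (border '')
j=24 s[j]='d': π[24]=0 (border '')
j=25 s[j]='e': π[25]=0 (border '')
j=26 s[j]='b': π[26]=1 (border 'b')
j=27 s[j]='d': k: 1→0; π[27]=0 (border '')
j=28 s[j]='b': π[28]=1 (border 'b')
j=29 s[j]='a': π[29]=2 (border 'ba')
j=30 s[j]='c': k: 2→0; π[30]=0 (border '')
j=31 s[j]='d': π[31]=0 (border '')
j=32 s[j]='c': π[32]=0 (border '')
j=33 s[j]='b': π[33]=1 (border 'b')
j=34 s[j]='d': k: 1→0; π[34]=0 (border '')
j=35 s[j]='d': π[35]=0 (border '')
j=36 s[j]='c': π[36]=0 (border '')
j=37 s[j]='a': π[37]=0 (border '')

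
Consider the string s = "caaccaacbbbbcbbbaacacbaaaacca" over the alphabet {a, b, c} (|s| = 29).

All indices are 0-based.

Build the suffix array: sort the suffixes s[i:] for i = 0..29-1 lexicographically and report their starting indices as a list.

rank | idx | suffix
   0 |  28 | a
   1 |  22 | aaaacca
   2 |  23 | aaacca
   3 |  16 | aacacbaaaacca
   4 |   5 | aacbbbbcbbbaacacbaaaacca
   5 |  24 | aacca
   6 |   1 | aaccaacbbbbcbbbaacacbaaaacca
   7 |  17 | acacbaaaacca
   8 |  19 | acbaaaacca
   9 |   6 | acbbbbcbbbaacacbaaaacca
  10 |  25 | acca
  11 |   2 | accaacbbbbcbbbaacacbaaaacca
  12 |  21 | baaaacca
  13 |  15 | baacacbaaaacca
  14 |  14 | bbaacacbaaaacca
  15 |  13 | bbbaacacbaaaacca
  16 |   8 | bbbbcbbbaacacbaaaacca
  17 |   9 | bbbcbbbaacacbaaaacca
  18 |  10 | bbcbbbaacacbaaaacca
  19 |  11 | bcbbbaacacbaaaacca
  20 |  27 | ca
  21 |   4 | caacbbbbcbbbaacacbaaaacca
  22 |   0 | caaccaacbbbbcbbbaacacbaaaacca
  23 |  18 | cacbaaaacca
  24 |  20 | cbaaaacca
  25 |  12 | cbbbaacacbaaaacca
  26 |   7 | cbbbbcbbbaacacbaaaacca
  27 |  26 | cca
  28 |   3 | ccaacbbbbcbbbaacacbaaaacca

[28, 22, 23, 16, 5, 24, 1, 17, 19, 6, 25, 2, 21, 15, 14, 13, 8, 9, 10, 11, 27, 4, 0, 18, 20, 12, 7, 26, 3]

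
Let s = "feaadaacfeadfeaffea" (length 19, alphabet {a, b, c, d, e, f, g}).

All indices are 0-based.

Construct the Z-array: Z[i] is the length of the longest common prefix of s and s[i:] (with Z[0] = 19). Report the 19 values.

[19, 0, 0, 0, 0, 0, 0, 0, 3, 0, 0, 0, 3, 0, 0, 1, 3, 0, 0]

Z[0]=19
i=1: outside box; Z[1]=0
i=2: outside box; Z[2]=0
i=3: outside box; Z[3]=0
i=4: outside box; Z[4]=0
i=5: outside box; Z[5]=0
i=6: outside box; Z[6]=0
i=7: outside box; Z[7]=0
i=8: outside box; Z[8]=3 grow→box=[8,11)
i=9: min(r-i=2, Z[1]=0)=0; Z[9]=0
i=10: min(r-i=1, Z[2]=0)=0; Z[10]=0
i=11: outside box; Z[11]=0
i=12: outside box; Z[12]=3 grow→box=[12,15)
i=13: min(r-i=2, Z[1]=0)=0; Z[13]=0
i=14: min(r-i=1, Z[2]=0)=0; Z[14]=0
i=15: outside box; Z[15]=1 grow→box=[15,16)
i=16: outside box; Z[16]=3 grow→box=[16,19)
i=17: min(r-i=2, Z[1]=0)=0; Z[17]=0
i=18: min(r-i=1, Z[2]=0)=0; Z[18]=0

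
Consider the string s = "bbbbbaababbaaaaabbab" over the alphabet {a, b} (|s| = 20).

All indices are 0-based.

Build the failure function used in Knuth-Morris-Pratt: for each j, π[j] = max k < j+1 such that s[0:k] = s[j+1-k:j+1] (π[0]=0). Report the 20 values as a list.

[0, 1, 2, 3, 4, 0, 0, 1, 0, 1, 2, 0, 0, 0, 0, 0, 1, 2, 0, 1]

π[0] = 0
j=1 s[j]='b': π[1]=1 (border 'b')
j=2 s[j]='b': π[2]=2 (border 'bb')
j=3 s[j]='b': π[3]=3 (border 'bbb')
j=4 s[j]='b': π[4]=4 (border 'bbbb')
j=5 s[j]='a': k: 4→3→2→1→0; π[5]=0 (border '')
j=6 s[j]='a': π[6]=0 (border '')
j=7 s[j]='b': π[7]=1 (border 'b')
j=8 s[j]='a': k: 1→0; π[8]=0 (border '')
j=9 s[j]='b': π[9]=1 (border 'b')
j=10 s[j]='b': π[10]=2 (border 'bb')
j=11 s[j]='a': k: 2→1→0; π[11]=0 (border '')
j=12 s[j]='a': π[12]=0 (border '')
j=13 s[j]='a': π[13]=0 (border '')
j=14 s[j]='a': π[14]=0 (border '')
j=15 s[j]='a': π[15]=0 (border '')
j=16 s[j]='b': π[16]=1 (border 'b')
j=17 s[j]='b': π[17]=2 (border 'bb')
j=18 s[j]='a': k: 2→1→0; π[18]=0 (border '')
j=19 s[j]='b': π[19]=1 (border 'b')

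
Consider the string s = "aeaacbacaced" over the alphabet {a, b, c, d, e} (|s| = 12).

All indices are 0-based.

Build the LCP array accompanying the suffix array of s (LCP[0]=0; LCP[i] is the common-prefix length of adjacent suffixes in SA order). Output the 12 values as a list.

[0, 1, 2, 2, 1, 0, 0, 1, 1, 0, 0, 1]

rank→(start, suffix):
  0 → (2, 'aacbacaced')
  1 → (6, 'acaced')
  2 → (3, 'acbacaced')
  3 → (8, 'aced')
  4 → (0, 'aeaacbacaced')
  5 → (5, 'bacaced')
  6 → (7, 'caced')
  7 → (4, 'cbacaced')
  8 → (9, 'ced')
  9 → (11, 'd')
  10 → (1, 'eaacbacaced')
  11 → (10, 'ed')

SA = [2, 6, 3, 8, 0, 5, 7, 4, 9, 11, 1, 10]
[i] adj suffixes → lcp
  [1] 2/6 → 1 ('a')
  [2] 6/3 → 2 ('ac')
  [3] 3/8 → 2 ('ac')
  [4] 8/0 → 1 ('a')
  [5] 0/5 → 0 ('')
  [6] 5/7 → 0 ('')
  [7] 7/4 → 1 ('c')
  [8] 4/9 → 1 ('c')
  [9] 9/11 → 0 ('')
  [10] 11/1 → 0 ('')
  [11] 1/10 → 1 ('e')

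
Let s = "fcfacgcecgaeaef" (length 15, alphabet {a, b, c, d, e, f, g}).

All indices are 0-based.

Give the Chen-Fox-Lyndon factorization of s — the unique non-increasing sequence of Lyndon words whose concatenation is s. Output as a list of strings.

emit factor 1: 'f' (i=0, period=1)
emit factor 2: 'cf' (i=1, period=2)
emit factor 3: 'acgcecgaeaef' (i=3, period=12)

["f", "cf", "acgcecgaeaef"]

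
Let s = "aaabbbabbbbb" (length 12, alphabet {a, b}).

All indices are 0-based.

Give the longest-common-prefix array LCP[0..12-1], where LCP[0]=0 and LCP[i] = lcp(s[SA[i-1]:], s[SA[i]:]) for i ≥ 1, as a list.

[0, 2, 1, 4, 0, 1, 1, 2, 2, 3, 3, 4]

rank→(start, suffix):
  0 → (0, 'aaabbbabbbbb')
  1 → (1, 'aabbbabbbbb')
  2 → (2, 'abbbabbbbb')
  3 → (6, 'abbbbb')
  4 → (11, 'b')
  5 → (5, 'babbbbb')
  6 → (10, 'bb')
  7 → (4, 'bbabbbbb')
  8 → (9, 'bbb')
  9 → (3, 'bbbabbbbb')
  10 → (8, 'bbbb')
  11 → (7, 'bbbbb')

SA = [0, 1, 2, 6, 11, 5, 10, 4, 9, 3, 8, 7]
[i] adj suffixes → lcp
  [1] 0/1 → 2 ('aa')
  [2] 1/2 → 1 ('a')
  [3] 2/6 → 4 ('abbb')
  [4] 6/11 → 0 ('')
  [5] 11/5 → 1 ('b')
  [6] 5/10 → 1 ('b')
  [7] 10/4 → 2 ('bb')
  [8] 4/9 → 2 ('bb')
  [9] 9/3 → 3 ('bbb')
  [10] 3/8 → 3 ('bbb')
  [11] 8/7 → 4 ('bbbb')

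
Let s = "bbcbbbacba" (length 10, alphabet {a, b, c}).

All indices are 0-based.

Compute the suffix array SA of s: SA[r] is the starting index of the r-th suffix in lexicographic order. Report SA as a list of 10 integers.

rank | idx | suffix
   0 |   9 | a
   1 |   6 | acba
   2 |   8 | ba
   3 |   5 | bacba
   4 |   4 | bbacba
   5 |   3 | bbbacba
   6 |   0 | bbcbbbacba
   7 |   1 | bcbbbacba
   8 |   7 | cba
   9 |   2 | cbbbacba

[9, 6, 8, 5, 4, 3, 0, 1, 7, 2]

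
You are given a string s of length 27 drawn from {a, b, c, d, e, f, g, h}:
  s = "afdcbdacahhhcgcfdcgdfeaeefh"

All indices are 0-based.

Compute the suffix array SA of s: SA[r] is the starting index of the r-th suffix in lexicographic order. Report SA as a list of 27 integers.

[6, 22, 0, 8, 4, 7, 3, 14, 12, 17, 5, 2, 16, 19, 21, 23, 24, 1, 15, 20, 25, 13, 18, 26, 11, 10, 9]

rank→(start, suffix):
  0 → (6, 'acahhhcgcfdcgdfeaeefh')
  1 → (22, 'aeefh')
  2 → (0, 'afdcbdacahhhcgcfdcgdfeaeefh')
  3 → (8, 'ahhhcgcfdcgdfeaeefh')
  4 → (4, 'bdacahhhcgcfdcgdfeaeefh')
  5 → (7, 'cahhhcgcfdcgdfeaeefh')
  6 → (3, 'cbdacahhhcgcfdcgdfeaeefh')
  7 → (14, 'cfdcgdfeaeefh')
  8 → (12, 'cgcfdcgdfeaeefh')
  9 → (17, 'cgdfeaeefh')
  10 → (5, 'dacahhhcgcfdcgdfeaeefh')
  11 → (2, 'dcbdacahhhcgcfdcgdfeaeefh')
  12 → (16, 'dcgdfeaeefh')
  13 → (19, 'dfeaeefh')
  14 → (21, 'eaeefh')
  15 → (23, 'eefh')
  16 → (24, 'efh')
  17 → (1, 'fdcbdacahhhcgcfdcgdfeaeefh')
  18 → (15, 'fdcgdfeaeefh')
  19 → (20, 'feaeefh')
  20 → (25, 'fh')
  21 → (13, 'gcfdcgdfeaeefh')
  22 → (18, 'gdfeaeefh')
  23 → (26, 'h')
  24 → (11, 'hcgcfdcgdfeaeefh')
  25 → (10, 'hhcgcfdcgdfeaeefh')
  26 → (9, 'hhhcgcfdcgdfeaeefh')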